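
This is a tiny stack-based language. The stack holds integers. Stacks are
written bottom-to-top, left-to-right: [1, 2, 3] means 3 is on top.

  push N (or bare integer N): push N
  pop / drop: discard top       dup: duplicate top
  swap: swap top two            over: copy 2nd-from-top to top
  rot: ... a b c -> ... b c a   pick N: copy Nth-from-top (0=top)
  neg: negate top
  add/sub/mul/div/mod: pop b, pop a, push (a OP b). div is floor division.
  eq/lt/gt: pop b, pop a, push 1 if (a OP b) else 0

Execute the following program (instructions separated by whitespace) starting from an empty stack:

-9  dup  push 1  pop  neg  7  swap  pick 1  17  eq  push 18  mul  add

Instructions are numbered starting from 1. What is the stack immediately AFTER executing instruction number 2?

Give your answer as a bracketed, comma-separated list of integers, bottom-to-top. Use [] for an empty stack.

Step 1 ('-9'): [-9]
Step 2 ('dup'): [-9, -9]

Answer: [-9, -9]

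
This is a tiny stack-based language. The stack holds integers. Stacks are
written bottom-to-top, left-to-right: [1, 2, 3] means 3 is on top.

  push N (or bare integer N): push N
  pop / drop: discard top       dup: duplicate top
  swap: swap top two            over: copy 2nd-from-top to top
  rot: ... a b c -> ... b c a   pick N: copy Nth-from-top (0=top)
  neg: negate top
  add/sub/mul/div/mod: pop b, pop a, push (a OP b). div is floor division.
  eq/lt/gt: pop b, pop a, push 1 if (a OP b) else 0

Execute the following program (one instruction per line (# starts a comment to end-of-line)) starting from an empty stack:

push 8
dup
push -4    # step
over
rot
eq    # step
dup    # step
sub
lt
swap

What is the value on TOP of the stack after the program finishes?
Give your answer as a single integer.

Answer: 8

Derivation:
After 'push 8': [8]
After 'dup': [8, 8]
After 'push -4': [8, 8, -4]
After 'over': [8, 8, -4, 8]
After 'rot': [8, -4, 8, 8]
After 'eq': [8, -4, 1]
After 'dup': [8, -4, 1, 1]
After 'sub': [8, -4, 0]
After 'lt': [8, 1]
After 'swap': [1, 8]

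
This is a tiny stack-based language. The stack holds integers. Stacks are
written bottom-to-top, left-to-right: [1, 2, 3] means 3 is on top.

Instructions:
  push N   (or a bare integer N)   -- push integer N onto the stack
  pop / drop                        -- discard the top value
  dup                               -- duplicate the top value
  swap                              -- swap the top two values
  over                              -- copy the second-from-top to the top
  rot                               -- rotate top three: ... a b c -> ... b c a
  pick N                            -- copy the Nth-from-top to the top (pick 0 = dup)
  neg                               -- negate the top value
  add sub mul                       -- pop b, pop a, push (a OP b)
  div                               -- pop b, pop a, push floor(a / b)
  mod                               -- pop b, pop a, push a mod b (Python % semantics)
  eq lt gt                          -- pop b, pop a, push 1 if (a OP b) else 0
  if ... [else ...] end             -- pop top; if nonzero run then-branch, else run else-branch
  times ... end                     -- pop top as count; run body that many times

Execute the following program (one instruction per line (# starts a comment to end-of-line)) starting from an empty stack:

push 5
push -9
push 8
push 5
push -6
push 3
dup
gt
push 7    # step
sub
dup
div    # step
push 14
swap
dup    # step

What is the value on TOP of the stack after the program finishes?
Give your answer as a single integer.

Answer: 1

Derivation:
After 'push 5': [5]
After 'push -9': [5, -9]
After 'push 8': [5, -9, 8]
After 'push 5': [5, -9, 8, 5]
After 'push -6': [5, -9, 8, 5, -6]
After 'push 3': [5, -9, 8, 5, -6, 3]
After 'dup': [5, -9, 8, 5, -6, 3, 3]
After 'gt': [5, -9, 8, 5, -6, 0]
After 'push 7': [5, -9, 8, 5, -6, 0, 7]
After 'sub': [5, -9, 8, 5, -6, -7]
After 'dup': [5, -9, 8, 5, -6, -7, -7]
After 'div': [5, -9, 8, 5, -6, 1]
After 'push 14': [5, -9, 8, 5, -6, 1, 14]
After 'swap': [5, -9, 8, 5, -6, 14, 1]
After 'dup': [5, -9, 8, 5, -6, 14, 1, 1]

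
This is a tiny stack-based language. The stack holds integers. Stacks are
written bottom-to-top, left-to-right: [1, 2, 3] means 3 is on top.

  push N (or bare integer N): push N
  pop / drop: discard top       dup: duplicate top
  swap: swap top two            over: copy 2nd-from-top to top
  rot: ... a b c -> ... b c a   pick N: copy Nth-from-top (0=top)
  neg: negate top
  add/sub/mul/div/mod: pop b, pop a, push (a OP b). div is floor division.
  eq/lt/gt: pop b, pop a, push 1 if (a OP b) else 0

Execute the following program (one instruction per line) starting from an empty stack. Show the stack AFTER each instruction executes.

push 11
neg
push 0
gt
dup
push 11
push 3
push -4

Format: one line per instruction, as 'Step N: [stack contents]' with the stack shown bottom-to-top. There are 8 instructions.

Step 1: [11]
Step 2: [-11]
Step 3: [-11, 0]
Step 4: [0]
Step 5: [0, 0]
Step 6: [0, 0, 11]
Step 7: [0, 0, 11, 3]
Step 8: [0, 0, 11, 3, -4]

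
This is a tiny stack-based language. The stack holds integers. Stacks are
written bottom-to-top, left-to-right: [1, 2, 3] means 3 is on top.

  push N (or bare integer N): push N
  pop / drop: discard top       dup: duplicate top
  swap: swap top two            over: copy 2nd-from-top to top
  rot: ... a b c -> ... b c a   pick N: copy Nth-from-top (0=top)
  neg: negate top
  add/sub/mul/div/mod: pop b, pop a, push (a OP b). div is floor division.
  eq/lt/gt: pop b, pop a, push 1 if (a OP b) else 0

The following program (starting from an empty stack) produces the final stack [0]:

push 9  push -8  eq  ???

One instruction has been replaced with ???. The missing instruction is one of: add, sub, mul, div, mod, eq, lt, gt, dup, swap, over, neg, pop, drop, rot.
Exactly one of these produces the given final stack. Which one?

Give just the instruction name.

Stack before ???: [0]
Stack after ???:  [0]
The instruction that transforms [0] -> [0] is: neg

Answer: neg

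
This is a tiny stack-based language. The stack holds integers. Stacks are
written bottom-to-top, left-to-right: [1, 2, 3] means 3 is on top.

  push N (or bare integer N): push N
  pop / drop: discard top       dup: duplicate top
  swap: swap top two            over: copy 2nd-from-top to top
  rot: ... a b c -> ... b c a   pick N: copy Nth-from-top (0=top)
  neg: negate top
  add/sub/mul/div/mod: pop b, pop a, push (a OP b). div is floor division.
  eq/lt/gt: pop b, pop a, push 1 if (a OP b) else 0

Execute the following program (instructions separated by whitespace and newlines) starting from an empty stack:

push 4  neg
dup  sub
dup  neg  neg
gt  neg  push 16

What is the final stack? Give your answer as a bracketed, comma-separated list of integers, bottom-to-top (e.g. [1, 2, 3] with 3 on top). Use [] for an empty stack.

Answer: [0, 16]

Derivation:
After 'push 4': [4]
After 'neg': [-4]
After 'dup': [-4, -4]
After 'sub': [0]
After 'dup': [0, 0]
After 'neg': [0, 0]
After 'neg': [0, 0]
After 'gt': [0]
After 'neg': [0]
After 'push 16': [0, 16]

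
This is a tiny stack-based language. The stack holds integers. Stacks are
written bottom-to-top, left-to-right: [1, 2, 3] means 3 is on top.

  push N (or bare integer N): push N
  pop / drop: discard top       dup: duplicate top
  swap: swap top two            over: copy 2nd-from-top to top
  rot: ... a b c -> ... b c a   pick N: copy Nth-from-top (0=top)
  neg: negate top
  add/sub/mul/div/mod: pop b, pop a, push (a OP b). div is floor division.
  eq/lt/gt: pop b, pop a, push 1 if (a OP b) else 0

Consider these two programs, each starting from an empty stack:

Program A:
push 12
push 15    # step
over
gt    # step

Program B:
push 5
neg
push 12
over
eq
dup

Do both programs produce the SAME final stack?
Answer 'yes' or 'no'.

Program A trace:
  After 'push 12': [12]
  After 'push 15': [12, 15]
  After 'over': [12, 15, 12]
  After 'gt': [12, 1]
Program A final stack: [12, 1]

Program B trace:
  After 'push 5': [5]
  After 'neg': [-5]
  After 'push 12': [-5, 12]
  After 'over': [-5, 12, -5]
  After 'eq': [-5, 0]
  After 'dup': [-5, 0, 0]
Program B final stack: [-5, 0, 0]
Same: no

Answer: no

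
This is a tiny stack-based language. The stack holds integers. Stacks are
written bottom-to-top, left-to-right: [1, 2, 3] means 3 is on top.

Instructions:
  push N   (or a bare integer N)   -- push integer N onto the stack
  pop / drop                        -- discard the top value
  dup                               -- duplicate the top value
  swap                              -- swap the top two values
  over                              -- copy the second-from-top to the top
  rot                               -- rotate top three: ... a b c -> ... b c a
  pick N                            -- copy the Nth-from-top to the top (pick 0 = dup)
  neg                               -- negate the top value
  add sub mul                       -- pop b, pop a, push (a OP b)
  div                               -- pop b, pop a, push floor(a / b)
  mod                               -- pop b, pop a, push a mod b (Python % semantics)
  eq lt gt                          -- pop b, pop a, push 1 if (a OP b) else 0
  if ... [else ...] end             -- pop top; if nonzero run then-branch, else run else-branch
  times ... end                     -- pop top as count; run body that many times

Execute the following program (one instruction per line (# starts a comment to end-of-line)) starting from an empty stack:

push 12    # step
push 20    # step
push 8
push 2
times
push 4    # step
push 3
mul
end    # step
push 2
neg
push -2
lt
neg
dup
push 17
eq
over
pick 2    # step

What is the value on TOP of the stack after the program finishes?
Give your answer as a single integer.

After 'push 12': [12]
After 'push 20': [12, 20]
After 'push 8': [12, 20, 8]
After 'push 2': [12, 20, 8, 2]
After 'times': [12, 20, 8]
After 'push 4': [12, 20, 8, 4]
After 'push 3': [12, 20, 8, 4, 3]
After 'mul': [12, 20, 8, 12]
After 'push 4': [12, 20, 8, 12, 4]
After 'push 3': [12, 20, 8, 12, 4, 3]
  ...
After 'push 2': [12, 20, 8, 12, 12, 2]
After 'neg': [12, 20, 8, 12, 12, -2]
After 'push -2': [12, 20, 8, 12, 12, -2, -2]
After 'lt': [12, 20, 8, 12, 12, 0]
After 'neg': [12, 20, 8, 12, 12, 0]
After 'dup': [12, 20, 8, 12, 12, 0, 0]
After 'push 17': [12, 20, 8, 12, 12, 0, 0, 17]
After 'eq': [12, 20, 8, 12, 12, 0, 0]
After 'over': [12, 20, 8, 12, 12, 0, 0, 0]
After 'pick 2': [12, 20, 8, 12, 12, 0, 0, 0, 0]

Answer: 0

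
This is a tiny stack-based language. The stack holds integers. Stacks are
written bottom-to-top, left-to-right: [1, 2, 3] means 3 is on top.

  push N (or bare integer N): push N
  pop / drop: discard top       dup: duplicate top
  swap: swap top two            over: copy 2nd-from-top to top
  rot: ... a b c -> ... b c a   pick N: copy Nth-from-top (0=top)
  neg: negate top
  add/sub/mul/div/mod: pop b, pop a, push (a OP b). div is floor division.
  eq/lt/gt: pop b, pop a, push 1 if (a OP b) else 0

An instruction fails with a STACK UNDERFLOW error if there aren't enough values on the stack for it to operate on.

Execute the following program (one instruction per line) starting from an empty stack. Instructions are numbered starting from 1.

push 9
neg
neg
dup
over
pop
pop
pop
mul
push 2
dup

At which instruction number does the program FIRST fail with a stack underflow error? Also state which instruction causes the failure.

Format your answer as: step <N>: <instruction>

Answer: step 9: mul

Derivation:
Step 1 ('push 9'): stack = [9], depth = 1
Step 2 ('neg'): stack = [-9], depth = 1
Step 3 ('neg'): stack = [9], depth = 1
Step 4 ('dup'): stack = [9, 9], depth = 2
Step 5 ('over'): stack = [9, 9, 9], depth = 3
Step 6 ('pop'): stack = [9, 9], depth = 2
Step 7 ('pop'): stack = [9], depth = 1
Step 8 ('pop'): stack = [], depth = 0
Step 9 ('mul'): needs 2 value(s) but depth is 0 — STACK UNDERFLOW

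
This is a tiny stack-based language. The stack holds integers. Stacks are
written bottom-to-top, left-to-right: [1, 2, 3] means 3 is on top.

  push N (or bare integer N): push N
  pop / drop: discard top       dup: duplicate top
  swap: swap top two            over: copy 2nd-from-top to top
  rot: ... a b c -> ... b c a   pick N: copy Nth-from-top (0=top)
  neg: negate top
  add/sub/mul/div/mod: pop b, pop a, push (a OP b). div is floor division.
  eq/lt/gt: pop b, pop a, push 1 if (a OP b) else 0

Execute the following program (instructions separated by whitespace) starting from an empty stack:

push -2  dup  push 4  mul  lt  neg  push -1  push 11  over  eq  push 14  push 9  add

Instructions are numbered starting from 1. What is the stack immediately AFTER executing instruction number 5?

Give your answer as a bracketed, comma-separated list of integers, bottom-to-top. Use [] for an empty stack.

Step 1 ('push -2'): [-2]
Step 2 ('dup'): [-2, -2]
Step 3 ('push 4'): [-2, -2, 4]
Step 4 ('mul'): [-2, -8]
Step 5 ('lt'): [0]

Answer: [0]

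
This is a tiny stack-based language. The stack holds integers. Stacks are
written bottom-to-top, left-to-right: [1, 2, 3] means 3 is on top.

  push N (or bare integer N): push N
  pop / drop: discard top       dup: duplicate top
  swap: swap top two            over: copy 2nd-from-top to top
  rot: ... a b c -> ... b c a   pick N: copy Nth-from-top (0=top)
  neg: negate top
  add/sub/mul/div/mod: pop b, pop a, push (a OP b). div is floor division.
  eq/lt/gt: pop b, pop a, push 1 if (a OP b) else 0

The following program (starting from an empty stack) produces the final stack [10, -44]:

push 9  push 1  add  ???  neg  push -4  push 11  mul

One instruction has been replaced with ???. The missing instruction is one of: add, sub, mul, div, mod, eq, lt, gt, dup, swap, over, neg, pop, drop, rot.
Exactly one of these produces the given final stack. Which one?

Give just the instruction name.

Stack before ???: [10]
Stack after ???:  [-10]
The instruction that transforms [10] -> [-10] is: neg

Answer: neg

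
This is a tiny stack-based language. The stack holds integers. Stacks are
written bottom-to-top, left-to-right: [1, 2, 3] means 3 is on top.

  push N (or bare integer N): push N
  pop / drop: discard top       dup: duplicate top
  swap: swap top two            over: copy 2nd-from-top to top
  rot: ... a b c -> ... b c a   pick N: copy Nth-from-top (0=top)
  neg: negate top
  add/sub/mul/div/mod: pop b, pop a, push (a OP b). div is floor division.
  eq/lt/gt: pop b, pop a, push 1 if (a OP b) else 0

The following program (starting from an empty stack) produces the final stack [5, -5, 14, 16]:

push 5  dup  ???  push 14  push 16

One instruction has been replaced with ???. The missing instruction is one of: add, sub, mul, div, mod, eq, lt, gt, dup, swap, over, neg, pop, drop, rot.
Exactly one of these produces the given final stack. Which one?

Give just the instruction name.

Answer: neg

Derivation:
Stack before ???: [5, 5]
Stack after ???:  [5, -5]
The instruction that transforms [5, 5] -> [5, -5] is: neg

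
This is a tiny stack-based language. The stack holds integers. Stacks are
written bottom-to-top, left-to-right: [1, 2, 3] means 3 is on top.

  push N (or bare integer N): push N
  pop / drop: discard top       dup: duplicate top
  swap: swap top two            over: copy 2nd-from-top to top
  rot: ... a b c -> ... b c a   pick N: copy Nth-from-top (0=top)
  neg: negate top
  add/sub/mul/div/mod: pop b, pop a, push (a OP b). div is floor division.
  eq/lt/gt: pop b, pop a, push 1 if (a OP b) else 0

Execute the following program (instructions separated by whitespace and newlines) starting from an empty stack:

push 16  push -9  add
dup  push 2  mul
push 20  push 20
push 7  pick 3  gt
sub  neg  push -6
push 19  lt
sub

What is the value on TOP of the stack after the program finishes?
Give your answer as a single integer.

After 'push 16': [16]
After 'push -9': [16, -9]
After 'add': [7]
After 'dup': [7, 7]
After 'push 2': [7, 7, 2]
After 'mul': [7, 14]
After 'push 20': [7, 14, 20]
After 'push 20': [7, 14, 20, 20]
After 'push 7': [7, 14, 20, 20, 7]
After 'pick 3': [7, 14, 20, 20, 7, 14]
After 'gt': [7, 14, 20, 20, 0]
After 'sub': [7, 14, 20, 20]
After 'neg': [7, 14, 20, -20]
After 'push -6': [7, 14, 20, -20, -6]
After 'push 19': [7, 14, 20, -20, -6, 19]
After 'lt': [7, 14, 20, -20, 1]
After 'sub': [7, 14, 20, -21]

Answer: -21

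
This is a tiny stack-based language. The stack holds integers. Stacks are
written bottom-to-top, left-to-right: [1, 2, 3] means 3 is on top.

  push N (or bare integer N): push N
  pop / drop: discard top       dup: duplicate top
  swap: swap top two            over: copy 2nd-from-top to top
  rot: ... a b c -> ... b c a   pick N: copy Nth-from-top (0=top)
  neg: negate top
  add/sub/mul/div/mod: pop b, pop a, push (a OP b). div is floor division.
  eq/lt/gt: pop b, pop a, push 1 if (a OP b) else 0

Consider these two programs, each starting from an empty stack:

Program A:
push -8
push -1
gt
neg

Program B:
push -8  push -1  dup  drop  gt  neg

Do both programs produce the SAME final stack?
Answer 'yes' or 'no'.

Answer: yes

Derivation:
Program A trace:
  After 'push -8': [-8]
  After 'push -1': [-8, -1]
  After 'gt': [0]
  After 'neg': [0]
Program A final stack: [0]

Program B trace:
  After 'push -8': [-8]
  After 'push -1': [-8, -1]
  After 'dup': [-8, -1, -1]
  After 'drop': [-8, -1]
  After 'gt': [0]
  After 'neg': [0]
Program B final stack: [0]
Same: yes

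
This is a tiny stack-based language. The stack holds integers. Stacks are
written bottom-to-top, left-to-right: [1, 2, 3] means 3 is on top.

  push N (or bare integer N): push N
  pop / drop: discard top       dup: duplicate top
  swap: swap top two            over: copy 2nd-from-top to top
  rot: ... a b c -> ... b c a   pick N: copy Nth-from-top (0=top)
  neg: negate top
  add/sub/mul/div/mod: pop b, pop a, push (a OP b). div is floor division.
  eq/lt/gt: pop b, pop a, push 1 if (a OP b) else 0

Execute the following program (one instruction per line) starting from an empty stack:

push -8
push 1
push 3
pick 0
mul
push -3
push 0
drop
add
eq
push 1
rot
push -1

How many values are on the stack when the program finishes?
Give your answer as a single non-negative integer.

Answer: 4

Derivation:
After 'push -8': stack = [-8] (depth 1)
After 'push 1': stack = [-8, 1] (depth 2)
After 'push 3': stack = [-8, 1, 3] (depth 3)
After 'pick 0': stack = [-8, 1, 3, 3] (depth 4)
After 'mul': stack = [-8, 1, 9] (depth 3)
After 'push -3': stack = [-8, 1, 9, -3] (depth 4)
After 'push 0': stack = [-8, 1, 9, -3, 0] (depth 5)
After 'drop': stack = [-8, 1, 9, -3] (depth 4)
After 'add': stack = [-8, 1, 6] (depth 3)
After 'eq': stack = [-8, 0] (depth 2)
After 'push 1': stack = [-8, 0, 1] (depth 3)
After 'rot': stack = [0, 1, -8] (depth 3)
After 'push -1': stack = [0, 1, -8, -1] (depth 4)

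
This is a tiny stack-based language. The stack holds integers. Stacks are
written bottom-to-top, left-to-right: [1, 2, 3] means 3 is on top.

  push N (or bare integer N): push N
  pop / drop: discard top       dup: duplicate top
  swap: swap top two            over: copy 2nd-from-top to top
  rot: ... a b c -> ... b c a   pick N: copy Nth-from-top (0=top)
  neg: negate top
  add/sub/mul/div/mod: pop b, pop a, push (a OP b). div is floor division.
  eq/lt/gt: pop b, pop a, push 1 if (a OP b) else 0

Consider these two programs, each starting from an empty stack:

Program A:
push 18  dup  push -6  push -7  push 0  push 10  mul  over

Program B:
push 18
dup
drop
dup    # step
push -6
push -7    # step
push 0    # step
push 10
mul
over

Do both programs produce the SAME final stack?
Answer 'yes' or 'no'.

Program A trace:
  After 'push 18': [18]
  After 'dup': [18, 18]
  After 'push -6': [18, 18, -6]
  After 'push -7': [18, 18, -6, -7]
  After 'push 0': [18, 18, -6, -7, 0]
  After 'push 10': [18, 18, -6, -7, 0, 10]
  After 'mul': [18, 18, -6, -7, 0]
  After 'over': [18, 18, -6, -7, 0, -7]
Program A final stack: [18, 18, -6, -7, 0, -7]

Program B trace:
  After 'push 18': [18]
  After 'dup': [18, 18]
  After 'drop': [18]
  After 'dup': [18, 18]
  After 'push -6': [18, 18, -6]
  After 'push -7': [18, 18, -6, -7]
  After 'push 0': [18, 18, -6, -7, 0]
  After 'push 10': [18, 18, -6, -7, 0, 10]
  After 'mul': [18, 18, -6, -7, 0]
  After 'over': [18, 18, -6, -7, 0, -7]
Program B final stack: [18, 18, -6, -7, 0, -7]
Same: yes

Answer: yes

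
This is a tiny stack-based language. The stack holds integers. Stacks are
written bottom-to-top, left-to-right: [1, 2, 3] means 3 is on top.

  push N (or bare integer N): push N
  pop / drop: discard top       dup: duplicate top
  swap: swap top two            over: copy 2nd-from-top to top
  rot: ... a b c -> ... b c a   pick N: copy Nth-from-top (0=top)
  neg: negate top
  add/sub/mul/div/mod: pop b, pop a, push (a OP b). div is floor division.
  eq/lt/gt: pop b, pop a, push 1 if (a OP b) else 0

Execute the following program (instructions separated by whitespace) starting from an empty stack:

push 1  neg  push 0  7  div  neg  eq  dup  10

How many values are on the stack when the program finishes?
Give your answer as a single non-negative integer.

After 'push 1': stack = [1] (depth 1)
After 'neg': stack = [-1] (depth 1)
After 'push 0': stack = [-1, 0] (depth 2)
After 'push 7': stack = [-1, 0, 7] (depth 3)
After 'div': stack = [-1, 0] (depth 2)
After 'neg': stack = [-1, 0] (depth 2)
After 'eq': stack = [0] (depth 1)
After 'dup': stack = [0, 0] (depth 2)
After 'push 10': stack = [0, 0, 10] (depth 3)

Answer: 3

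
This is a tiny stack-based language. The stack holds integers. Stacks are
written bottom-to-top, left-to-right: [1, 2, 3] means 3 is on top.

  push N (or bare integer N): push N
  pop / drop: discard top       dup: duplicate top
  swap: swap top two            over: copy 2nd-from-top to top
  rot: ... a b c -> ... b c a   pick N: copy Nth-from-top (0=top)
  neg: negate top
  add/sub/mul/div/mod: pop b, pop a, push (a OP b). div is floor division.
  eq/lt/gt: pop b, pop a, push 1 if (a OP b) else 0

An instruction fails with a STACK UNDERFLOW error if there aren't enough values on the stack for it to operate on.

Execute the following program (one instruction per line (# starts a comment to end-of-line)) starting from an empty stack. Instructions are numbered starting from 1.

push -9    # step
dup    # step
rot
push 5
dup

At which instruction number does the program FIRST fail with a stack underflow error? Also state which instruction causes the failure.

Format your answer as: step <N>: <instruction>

Step 1 ('push -9'): stack = [-9], depth = 1
Step 2 ('dup'): stack = [-9, -9], depth = 2
Step 3 ('rot'): needs 3 value(s) but depth is 2 — STACK UNDERFLOW

Answer: step 3: rot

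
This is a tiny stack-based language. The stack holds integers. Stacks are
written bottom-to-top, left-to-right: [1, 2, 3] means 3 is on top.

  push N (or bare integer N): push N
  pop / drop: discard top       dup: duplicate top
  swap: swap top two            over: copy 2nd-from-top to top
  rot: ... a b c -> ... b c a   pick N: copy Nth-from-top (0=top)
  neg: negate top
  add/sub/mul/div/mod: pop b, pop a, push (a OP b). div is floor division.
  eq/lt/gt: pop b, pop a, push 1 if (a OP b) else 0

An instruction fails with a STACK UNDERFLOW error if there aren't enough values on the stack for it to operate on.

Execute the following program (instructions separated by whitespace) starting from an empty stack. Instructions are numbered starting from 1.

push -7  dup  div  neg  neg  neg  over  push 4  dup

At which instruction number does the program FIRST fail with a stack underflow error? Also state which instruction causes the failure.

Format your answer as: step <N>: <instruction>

Answer: step 7: over

Derivation:
Step 1 ('push -7'): stack = [-7], depth = 1
Step 2 ('dup'): stack = [-7, -7], depth = 2
Step 3 ('div'): stack = [1], depth = 1
Step 4 ('neg'): stack = [-1], depth = 1
Step 5 ('neg'): stack = [1], depth = 1
Step 6 ('neg'): stack = [-1], depth = 1
Step 7 ('over'): needs 2 value(s) but depth is 1 — STACK UNDERFLOW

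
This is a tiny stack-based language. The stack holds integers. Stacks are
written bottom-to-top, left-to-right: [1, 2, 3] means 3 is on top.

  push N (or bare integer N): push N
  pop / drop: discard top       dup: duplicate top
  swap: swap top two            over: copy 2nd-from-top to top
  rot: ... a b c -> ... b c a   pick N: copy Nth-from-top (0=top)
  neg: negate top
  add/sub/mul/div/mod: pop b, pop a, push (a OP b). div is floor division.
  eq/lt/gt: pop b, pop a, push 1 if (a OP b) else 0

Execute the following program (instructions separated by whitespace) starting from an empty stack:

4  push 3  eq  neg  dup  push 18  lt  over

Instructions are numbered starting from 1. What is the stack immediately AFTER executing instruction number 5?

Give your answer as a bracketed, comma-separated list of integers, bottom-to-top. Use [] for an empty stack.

Step 1 ('4'): [4]
Step 2 ('push 3'): [4, 3]
Step 3 ('eq'): [0]
Step 4 ('neg'): [0]
Step 5 ('dup'): [0, 0]

Answer: [0, 0]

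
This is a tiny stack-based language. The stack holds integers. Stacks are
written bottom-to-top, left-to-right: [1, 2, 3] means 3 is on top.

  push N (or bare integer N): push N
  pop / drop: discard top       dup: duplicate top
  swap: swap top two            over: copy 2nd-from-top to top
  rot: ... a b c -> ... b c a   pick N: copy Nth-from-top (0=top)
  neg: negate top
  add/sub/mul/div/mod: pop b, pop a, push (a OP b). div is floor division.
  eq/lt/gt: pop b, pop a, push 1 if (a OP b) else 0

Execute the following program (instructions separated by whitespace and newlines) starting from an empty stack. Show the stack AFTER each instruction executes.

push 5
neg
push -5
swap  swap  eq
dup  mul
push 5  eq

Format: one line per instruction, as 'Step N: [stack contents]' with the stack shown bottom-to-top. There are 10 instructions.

Step 1: [5]
Step 2: [-5]
Step 3: [-5, -5]
Step 4: [-5, -5]
Step 5: [-5, -5]
Step 6: [1]
Step 7: [1, 1]
Step 8: [1]
Step 9: [1, 5]
Step 10: [0]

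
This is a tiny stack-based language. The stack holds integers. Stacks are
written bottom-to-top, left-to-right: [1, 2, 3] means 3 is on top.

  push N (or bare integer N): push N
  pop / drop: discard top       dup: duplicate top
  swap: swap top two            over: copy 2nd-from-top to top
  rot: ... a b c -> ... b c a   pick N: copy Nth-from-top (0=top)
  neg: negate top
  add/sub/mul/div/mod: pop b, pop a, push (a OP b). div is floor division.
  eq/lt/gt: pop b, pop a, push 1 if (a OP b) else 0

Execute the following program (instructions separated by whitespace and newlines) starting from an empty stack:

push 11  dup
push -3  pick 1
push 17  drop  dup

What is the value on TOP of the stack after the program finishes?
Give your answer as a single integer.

After 'push 11': [11]
After 'dup': [11, 11]
After 'push -3': [11, 11, -3]
After 'pick 1': [11, 11, -3, 11]
After 'push 17': [11, 11, -3, 11, 17]
After 'drop': [11, 11, -3, 11]
After 'dup': [11, 11, -3, 11, 11]

Answer: 11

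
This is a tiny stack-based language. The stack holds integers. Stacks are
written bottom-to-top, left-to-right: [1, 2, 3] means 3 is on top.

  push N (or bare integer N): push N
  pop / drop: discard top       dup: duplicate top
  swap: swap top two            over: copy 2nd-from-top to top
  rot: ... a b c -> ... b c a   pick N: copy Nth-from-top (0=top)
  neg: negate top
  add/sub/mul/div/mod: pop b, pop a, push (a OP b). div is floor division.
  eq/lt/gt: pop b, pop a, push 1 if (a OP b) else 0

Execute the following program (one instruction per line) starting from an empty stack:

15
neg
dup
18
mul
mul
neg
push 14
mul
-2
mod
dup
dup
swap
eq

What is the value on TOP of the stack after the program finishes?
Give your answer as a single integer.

After 'push 15': [15]
After 'neg': [-15]
After 'dup': [-15, -15]
After 'push 18': [-15, -15, 18]
After 'mul': [-15, -270]
After 'mul': [4050]
After 'neg': [-4050]
After 'push 14': [-4050, 14]
After 'mul': [-56700]
After 'push -2': [-56700, -2]
After 'mod': [0]
After 'dup': [0, 0]
After 'dup': [0, 0, 0]
After 'swap': [0, 0, 0]
After 'eq': [0, 1]

Answer: 1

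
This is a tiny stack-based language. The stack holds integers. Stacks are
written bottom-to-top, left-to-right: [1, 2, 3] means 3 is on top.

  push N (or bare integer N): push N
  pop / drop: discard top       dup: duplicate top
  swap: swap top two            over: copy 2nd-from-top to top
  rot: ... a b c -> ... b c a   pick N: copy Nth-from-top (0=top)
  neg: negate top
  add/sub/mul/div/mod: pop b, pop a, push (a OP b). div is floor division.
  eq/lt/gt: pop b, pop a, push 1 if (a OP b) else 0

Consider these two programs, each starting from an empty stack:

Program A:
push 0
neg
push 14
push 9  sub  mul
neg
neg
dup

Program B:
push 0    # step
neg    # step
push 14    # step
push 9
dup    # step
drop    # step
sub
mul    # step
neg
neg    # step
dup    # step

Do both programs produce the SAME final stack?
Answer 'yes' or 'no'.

Answer: yes

Derivation:
Program A trace:
  After 'push 0': [0]
  After 'neg': [0]
  After 'push 14': [0, 14]
  After 'push 9': [0, 14, 9]
  After 'sub': [0, 5]
  After 'mul': [0]
  After 'neg': [0]
  After 'neg': [0]
  After 'dup': [0, 0]
Program A final stack: [0, 0]

Program B trace:
  After 'push 0': [0]
  After 'neg': [0]
  After 'push 14': [0, 14]
  After 'push 9': [0, 14, 9]
  After 'dup': [0, 14, 9, 9]
  After 'drop': [0, 14, 9]
  After 'sub': [0, 5]
  After 'mul': [0]
  After 'neg': [0]
  After 'neg': [0]
  After 'dup': [0, 0]
Program B final stack: [0, 0]
Same: yes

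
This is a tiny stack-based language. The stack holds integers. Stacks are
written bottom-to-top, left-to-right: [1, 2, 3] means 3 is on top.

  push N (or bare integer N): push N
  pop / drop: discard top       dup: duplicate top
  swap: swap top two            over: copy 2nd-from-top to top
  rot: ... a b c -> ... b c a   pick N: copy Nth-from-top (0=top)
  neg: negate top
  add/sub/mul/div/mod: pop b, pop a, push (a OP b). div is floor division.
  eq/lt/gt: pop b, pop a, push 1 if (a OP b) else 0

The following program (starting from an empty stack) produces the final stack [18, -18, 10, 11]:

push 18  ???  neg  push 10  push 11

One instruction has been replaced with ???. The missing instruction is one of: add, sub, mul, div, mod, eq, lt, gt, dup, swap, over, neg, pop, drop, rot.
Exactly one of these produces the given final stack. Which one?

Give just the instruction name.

Stack before ???: [18]
Stack after ???:  [18, 18]
The instruction that transforms [18] -> [18, 18] is: dup

Answer: dup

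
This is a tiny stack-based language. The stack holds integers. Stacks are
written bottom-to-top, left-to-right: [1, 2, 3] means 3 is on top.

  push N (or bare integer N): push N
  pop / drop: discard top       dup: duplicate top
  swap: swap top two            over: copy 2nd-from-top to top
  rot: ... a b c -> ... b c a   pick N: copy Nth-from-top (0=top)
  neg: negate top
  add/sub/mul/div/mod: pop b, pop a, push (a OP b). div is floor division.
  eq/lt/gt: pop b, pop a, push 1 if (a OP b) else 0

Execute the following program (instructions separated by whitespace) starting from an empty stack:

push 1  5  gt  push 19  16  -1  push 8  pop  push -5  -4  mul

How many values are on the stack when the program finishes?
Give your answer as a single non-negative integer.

After 'push 1': stack = [1] (depth 1)
After 'push 5': stack = [1, 5] (depth 2)
After 'gt': stack = [0] (depth 1)
After 'push 19': stack = [0, 19] (depth 2)
After 'push 16': stack = [0, 19, 16] (depth 3)
After 'push -1': stack = [0, 19, 16, -1] (depth 4)
After 'push 8': stack = [0, 19, 16, -1, 8] (depth 5)
After 'pop': stack = [0, 19, 16, -1] (depth 4)
After 'push -5': stack = [0, 19, 16, -1, -5] (depth 5)
After 'push -4': stack = [0, 19, 16, -1, -5, -4] (depth 6)
After 'mul': stack = [0, 19, 16, -1, 20] (depth 5)

Answer: 5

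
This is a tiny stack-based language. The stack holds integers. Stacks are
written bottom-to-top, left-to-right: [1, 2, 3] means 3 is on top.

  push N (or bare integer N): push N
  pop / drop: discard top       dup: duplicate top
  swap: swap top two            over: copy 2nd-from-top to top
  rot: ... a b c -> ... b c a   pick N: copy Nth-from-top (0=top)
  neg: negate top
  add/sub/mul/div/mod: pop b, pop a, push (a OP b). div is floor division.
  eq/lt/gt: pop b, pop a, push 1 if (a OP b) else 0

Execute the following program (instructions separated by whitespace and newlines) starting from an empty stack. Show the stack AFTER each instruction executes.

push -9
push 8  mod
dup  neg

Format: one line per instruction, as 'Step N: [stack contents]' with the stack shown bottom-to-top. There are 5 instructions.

Step 1: [-9]
Step 2: [-9, 8]
Step 3: [7]
Step 4: [7, 7]
Step 5: [7, -7]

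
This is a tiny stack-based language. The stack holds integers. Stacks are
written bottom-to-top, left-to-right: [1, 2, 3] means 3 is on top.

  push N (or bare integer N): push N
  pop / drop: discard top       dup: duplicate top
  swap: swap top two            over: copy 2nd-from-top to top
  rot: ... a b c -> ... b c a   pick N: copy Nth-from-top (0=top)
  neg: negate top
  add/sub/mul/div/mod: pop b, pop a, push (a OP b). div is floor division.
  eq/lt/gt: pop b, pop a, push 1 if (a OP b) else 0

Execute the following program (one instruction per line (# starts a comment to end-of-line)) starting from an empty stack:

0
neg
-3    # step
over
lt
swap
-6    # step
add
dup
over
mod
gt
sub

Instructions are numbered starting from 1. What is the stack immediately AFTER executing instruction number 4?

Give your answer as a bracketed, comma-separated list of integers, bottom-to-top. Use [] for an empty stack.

Answer: [0, -3, 0]

Derivation:
Step 1 ('0'): [0]
Step 2 ('neg'): [0]
Step 3 ('-3'): [0, -3]
Step 4 ('over'): [0, -3, 0]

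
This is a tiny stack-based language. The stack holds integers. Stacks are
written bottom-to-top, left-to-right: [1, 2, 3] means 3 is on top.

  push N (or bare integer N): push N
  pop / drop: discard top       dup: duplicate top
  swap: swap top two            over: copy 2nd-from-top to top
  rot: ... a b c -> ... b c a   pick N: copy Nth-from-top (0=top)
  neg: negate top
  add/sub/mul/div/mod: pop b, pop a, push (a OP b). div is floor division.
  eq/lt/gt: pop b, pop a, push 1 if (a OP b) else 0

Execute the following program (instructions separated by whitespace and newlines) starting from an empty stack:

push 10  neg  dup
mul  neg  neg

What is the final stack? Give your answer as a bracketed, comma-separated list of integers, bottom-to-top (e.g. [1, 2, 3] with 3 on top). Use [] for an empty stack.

Answer: [100]

Derivation:
After 'push 10': [10]
After 'neg': [-10]
After 'dup': [-10, -10]
After 'mul': [100]
After 'neg': [-100]
After 'neg': [100]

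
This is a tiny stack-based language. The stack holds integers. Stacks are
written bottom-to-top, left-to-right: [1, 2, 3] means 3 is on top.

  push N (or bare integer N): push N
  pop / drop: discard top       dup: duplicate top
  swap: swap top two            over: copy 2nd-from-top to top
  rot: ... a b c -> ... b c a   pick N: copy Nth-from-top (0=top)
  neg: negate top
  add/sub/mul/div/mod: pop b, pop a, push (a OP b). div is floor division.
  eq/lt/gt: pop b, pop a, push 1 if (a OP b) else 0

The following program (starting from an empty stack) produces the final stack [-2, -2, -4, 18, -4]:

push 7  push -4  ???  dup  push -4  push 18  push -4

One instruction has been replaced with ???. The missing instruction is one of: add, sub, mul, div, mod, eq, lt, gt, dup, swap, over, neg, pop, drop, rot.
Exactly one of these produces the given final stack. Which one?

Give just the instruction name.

Answer: div

Derivation:
Stack before ???: [7, -4]
Stack after ???:  [-2]
The instruction that transforms [7, -4] -> [-2] is: div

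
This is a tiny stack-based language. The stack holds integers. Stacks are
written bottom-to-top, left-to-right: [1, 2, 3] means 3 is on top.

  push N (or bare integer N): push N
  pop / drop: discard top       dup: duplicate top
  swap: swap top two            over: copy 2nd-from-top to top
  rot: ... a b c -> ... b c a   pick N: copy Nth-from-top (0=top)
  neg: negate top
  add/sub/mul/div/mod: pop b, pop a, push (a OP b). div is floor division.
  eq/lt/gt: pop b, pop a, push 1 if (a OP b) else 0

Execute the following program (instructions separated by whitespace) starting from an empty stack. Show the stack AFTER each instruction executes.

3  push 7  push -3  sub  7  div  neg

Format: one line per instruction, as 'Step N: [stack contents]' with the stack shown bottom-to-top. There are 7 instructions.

Step 1: [3]
Step 2: [3, 7]
Step 3: [3, 7, -3]
Step 4: [3, 10]
Step 5: [3, 10, 7]
Step 6: [3, 1]
Step 7: [3, -1]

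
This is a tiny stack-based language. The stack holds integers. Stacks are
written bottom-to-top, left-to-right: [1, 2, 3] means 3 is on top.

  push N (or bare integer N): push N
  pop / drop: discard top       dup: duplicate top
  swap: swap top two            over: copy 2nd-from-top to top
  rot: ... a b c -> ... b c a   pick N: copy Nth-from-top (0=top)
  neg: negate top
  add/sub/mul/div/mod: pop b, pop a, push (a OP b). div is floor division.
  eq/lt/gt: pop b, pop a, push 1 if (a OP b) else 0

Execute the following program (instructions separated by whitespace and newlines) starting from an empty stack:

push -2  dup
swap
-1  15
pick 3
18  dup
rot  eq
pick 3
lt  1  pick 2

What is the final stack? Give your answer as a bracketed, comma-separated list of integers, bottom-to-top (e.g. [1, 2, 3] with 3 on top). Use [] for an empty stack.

Answer: [-2, -2, -1, 15, 18, 0, 1, 18]

Derivation:
After 'push -2': [-2]
After 'dup': [-2, -2]
After 'swap': [-2, -2]
After 'push -1': [-2, -2, -1]
After 'push 15': [-2, -2, -1, 15]
After 'pick 3': [-2, -2, -1, 15, -2]
After 'push 18': [-2, -2, -1, 15, -2, 18]
After 'dup': [-2, -2, -1, 15, -2, 18, 18]
After 'rot': [-2, -2, -1, 15, 18, 18, -2]
After 'eq': [-2, -2, -1, 15, 18, 0]
After 'pick 3': [-2, -2, -1, 15, 18, 0, -1]
After 'lt': [-2, -2, -1, 15, 18, 0]
After 'push 1': [-2, -2, -1, 15, 18, 0, 1]
After 'pick 2': [-2, -2, -1, 15, 18, 0, 1, 18]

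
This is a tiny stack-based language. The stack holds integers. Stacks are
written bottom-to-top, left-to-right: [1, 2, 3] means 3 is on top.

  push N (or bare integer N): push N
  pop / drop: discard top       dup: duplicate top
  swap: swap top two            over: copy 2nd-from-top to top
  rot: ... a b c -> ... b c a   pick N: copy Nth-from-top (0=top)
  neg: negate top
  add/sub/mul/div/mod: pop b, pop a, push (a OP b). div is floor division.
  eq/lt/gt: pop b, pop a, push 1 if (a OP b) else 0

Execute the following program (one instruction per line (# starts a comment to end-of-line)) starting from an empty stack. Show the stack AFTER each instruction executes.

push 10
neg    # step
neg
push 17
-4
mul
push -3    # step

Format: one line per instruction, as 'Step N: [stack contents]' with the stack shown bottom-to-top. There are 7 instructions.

Step 1: [10]
Step 2: [-10]
Step 3: [10]
Step 4: [10, 17]
Step 5: [10, 17, -4]
Step 6: [10, -68]
Step 7: [10, -68, -3]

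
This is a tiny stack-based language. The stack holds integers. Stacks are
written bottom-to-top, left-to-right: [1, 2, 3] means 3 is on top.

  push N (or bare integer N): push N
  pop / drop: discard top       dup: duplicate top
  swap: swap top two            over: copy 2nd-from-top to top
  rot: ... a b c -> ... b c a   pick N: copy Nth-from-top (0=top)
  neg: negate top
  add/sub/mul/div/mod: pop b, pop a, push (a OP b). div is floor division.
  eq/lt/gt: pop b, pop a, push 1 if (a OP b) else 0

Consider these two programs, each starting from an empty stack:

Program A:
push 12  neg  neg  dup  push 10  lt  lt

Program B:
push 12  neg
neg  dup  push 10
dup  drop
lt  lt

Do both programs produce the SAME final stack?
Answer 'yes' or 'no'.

Program A trace:
  After 'push 12': [12]
  After 'neg': [-12]
  After 'neg': [12]
  After 'dup': [12, 12]
  After 'push 10': [12, 12, 10]
  After 'lt': [12, 0]
  After 'lt': [0]
Program A final stack: [0]

Program B trace:
  After 'push 12': [12]
  After 'neg': [-12]
  After 'neg': [12]
  After 'dup': [12, 12]
  After 'push 10': [12, 12, 10]
  After 'dup': [12, 12, 10, 10]
  After 'drop': [12, 12, 10]
  After 'lt': [12, 0]
  After 'lt': [0]
Program B final stack: [0]
Same: yes

Answer: yes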